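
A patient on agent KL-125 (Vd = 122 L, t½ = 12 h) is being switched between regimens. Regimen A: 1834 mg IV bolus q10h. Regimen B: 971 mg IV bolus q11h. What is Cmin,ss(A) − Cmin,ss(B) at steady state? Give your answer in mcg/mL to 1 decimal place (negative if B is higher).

10.3 mcg/mL

Regimen A: f = (1/2)^(10/12) ≈ 0.5612; Cmin,ss = (1834/122)·f/(1−f) ≈ 19.226 mcg/mL.
Regimen B: f = (1/2)^(11/12) ≈ 0.5297; Cmin,ss = (971/122)·f/(1−f) ≈ 8.964 mcg/mL.
Difference ≈ 19.226 − 8.964 ≈ 10.262 mcg/mL.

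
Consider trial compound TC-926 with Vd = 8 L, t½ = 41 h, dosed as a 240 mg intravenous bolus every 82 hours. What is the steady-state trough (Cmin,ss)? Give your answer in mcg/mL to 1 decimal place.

τ = 82 h = 2 half-lives, so f = (1/2)^2 = 0.25.
Accumulation ratio R = 1/(1 − f) = 1/0.75 = 4/3.
Single-dose peak C₀ = D/Vd = 240/8 = 30 mcg/mL.
Steady-state peak Cmax,ss = C₀·R = 30 × 4/3 ≈ 40.000 mcg/mL.
Steady-state trough Cmin,ss = Cmax,ss·f ≈ 40.000 × 0.25 ≈ 10.000 mcg/mL.

10.0 mcg/mL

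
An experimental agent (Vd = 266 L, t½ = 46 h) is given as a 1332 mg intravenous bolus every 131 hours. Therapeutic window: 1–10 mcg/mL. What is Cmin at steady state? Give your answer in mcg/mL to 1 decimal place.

k = ln2/t½ = ln2/46 ≈ 0.015068 h⁻¹; fraction remaining f = e^(−kτ) = e^(−0.015068×131) ≈ 0.1389.
At steady state, accumulation factor R = 1/(1 − e^(−kτ)) ≈ 1.1613.
Single-dose peak C₀ = D/Vd = 1332/266 ≈ 5.008 mcg/mL.
Steady-state peak Cmax,ss = C₀·R ≈ 5.008 × 1.1613 ≈ 5.816 mcg/mL.
Steady-state trough Cmin,ss = Cmax,ss·f ≈ 5.816 × 0.1389 ≈ 0.808 mcg/mL.
Trough 0.8 mcg/mL vs MEC 1 mcg/mL: subtherapeutic.

0.8 mcg/mL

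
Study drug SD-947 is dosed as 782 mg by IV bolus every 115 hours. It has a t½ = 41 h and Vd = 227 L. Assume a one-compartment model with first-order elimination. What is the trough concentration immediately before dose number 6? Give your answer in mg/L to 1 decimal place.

0.6 mg/L

f = (1/2)^(τ/t½) = (1/2)^(115/41) ≈ 0.1431.
C₀ = D/Vd = 782/227 ≈ 3.445 mg/L.
Before the 6th dose, 5 doses have been given. Superposition: Cmin = C₀·(f + f² + … + f^5).
≈ 3.445 × (0.1431 + 0.0205 + 0.0029 + 0.0004 + 0.0001) ≈ 3.445 × 0.1670 ≈ 0.575 mg/L.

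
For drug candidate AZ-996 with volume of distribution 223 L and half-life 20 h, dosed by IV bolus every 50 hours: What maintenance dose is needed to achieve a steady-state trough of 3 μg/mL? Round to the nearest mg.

3115 mg

τ/t½ = 50/20 ≈ 2.5, so f = (1/2)^(50/20) ≈ 0.176777.
Cmin,ss = (D/Vd)·f/(1−f), so D = Cmin,ss·Vd·(1−f)/f.
D = 3 × 223 × (1−f)/f ≈ 3 × 223 × 4.65684 ≈ 3115.43 mg.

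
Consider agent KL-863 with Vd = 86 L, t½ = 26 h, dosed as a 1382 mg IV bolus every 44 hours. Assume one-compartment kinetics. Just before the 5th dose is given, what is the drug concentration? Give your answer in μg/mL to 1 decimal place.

7.1 μg/mL

f = (1/2)^(τ/t½) = (1/2)^(44/26) ≈ 0.3094.
C₀ = D/Vd = 1382/86 ≈ 16.070 μg/mL.
Before the 5th dose, 4 doses have been given. Superposition: Cmin = C₀·(f + f² + … + f^4).
≈ 16.070 × (0.3094 + 0.0957 + 0.0296 + 0.0092) ≈ 16.070 × 0.4439 ≈ 7.133 μg/mL.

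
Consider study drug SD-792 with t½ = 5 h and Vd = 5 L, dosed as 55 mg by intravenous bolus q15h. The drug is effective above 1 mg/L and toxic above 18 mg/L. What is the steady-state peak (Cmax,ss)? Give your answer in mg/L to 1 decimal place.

The dosing interval is 3 half-lives, so f = 2^(−3) = 0.125.
At steady state, R = 1/(1 − 0.125) = 8/7.
Single-dose peak C₀ = D/Vd = 55/5 = 11 mg/L.
Steady-state peak Cmax,ss = C₀·R = 11 × 8/7 ≈ 12.571 mg/L.
Peak 12.6 mg/L vs MTC 18 mg/L: below toxic threshold.

12.6 mg/L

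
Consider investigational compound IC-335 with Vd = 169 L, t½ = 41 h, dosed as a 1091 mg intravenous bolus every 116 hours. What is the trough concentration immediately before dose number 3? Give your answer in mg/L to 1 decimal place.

f = (1/2)^(τ/t½) = (1/2)^(116/41) ≈ 0.1407.
C₀ = D/Vd = 1091/169 ≈ 6.456 mg/L.
Before the 3rd dose, 2 doses have been given. Superposition: Cmin = C₀·(f + f²).
≈ 6.456 × (0.1407 + 0.0198) ≈ 6.456 × 0.1605 ≈ 1.036 mg/L.

1.0 mg/L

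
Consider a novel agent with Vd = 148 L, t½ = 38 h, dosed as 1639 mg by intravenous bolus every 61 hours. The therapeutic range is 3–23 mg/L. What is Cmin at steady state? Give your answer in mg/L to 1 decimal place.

5.4 mg/L

Over one 61-h interval, 61/38 ≈ 1.6053 half-lives elapse, leaving f ≈ 0.3287 of each dose.
At steady state, accumulation factor R = 1/(1 − e^(−kτ)) ≈ 1.4896.
Each bolus raises the concentration by D/Vd = 1639/148 ≈ 11.074 mg/L.
Cmax,ss = C₀/(1 − f) ≈ 11.074/0.6713 ≈ 16.496 mg/L.
Steady-state trough Cmin,ss = Cmax,ss·f ≈ 16.496 × 0.3287 ≈ 5.422 mg/L.
Trough 5.4 mg/L vs MEC 3 mg/L: adequate.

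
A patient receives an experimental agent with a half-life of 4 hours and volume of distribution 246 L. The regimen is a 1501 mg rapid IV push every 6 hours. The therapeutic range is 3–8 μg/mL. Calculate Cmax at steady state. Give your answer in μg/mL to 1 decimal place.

Over one 6-h interval, 6/4 ≈ 1.5 half-lives elapse, leaving f ≈ 0.3536 of each dose.
At steady state, accumulation factor R = 1/(1 − e^(−kτ)) ≈ 1.5470.
Each bolus raises the concentration by D/Vd = 1501/246 ≈ 6.102 μg/mL.
Steady-state peak Cmax,ss = C₀·R ≈ 6.102 × 1.5470 ≈ 9.440 μg/mL.
Peak 9.4 μg/mL vs MTC 8 μg/mL: exceeds toxic threshold.

9.4 μg/mL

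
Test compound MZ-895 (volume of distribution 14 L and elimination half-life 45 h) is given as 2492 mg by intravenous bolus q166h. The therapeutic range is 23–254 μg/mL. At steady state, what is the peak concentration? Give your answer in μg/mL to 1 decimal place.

k = ln2/t½ = ln2/45 ≈ 0.015403 h⁻¹; fraction remaining f = e^(−kτ) = e^(−0.015403×166) ≈ 0.0775.
Accumulation ratio R = 1/(1 − f) ≈ 1/0.9225 ≈ 1.0840.
Single-dose peak C₀ = D/Vd = 2492/14 ≈ 178.000 μg/mL.
Cmax,ss = C₀/(1 − f) ≈ 178.000/0.9225 ≈ 192.954 μg/mL.
Peak 193.0 μg/mL vs MTC 254 μg/mL: below toxic threshold.

193.0 μg/mL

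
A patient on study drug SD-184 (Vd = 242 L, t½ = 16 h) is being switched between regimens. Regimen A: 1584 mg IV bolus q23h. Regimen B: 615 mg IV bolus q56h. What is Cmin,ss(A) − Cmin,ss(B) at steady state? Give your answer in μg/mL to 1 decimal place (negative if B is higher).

3.6 μg/mL

Regimen A: f = (1/2)^(23/16) ≈ 0.3692; Cmin,ss = (1584/242)·f/(1−f) ≈ 3.831 μg/mL.
Regimen B: f = (1/2)^(56/16) ≈ 0.0884; Cmin,ss = (615/242)·f/(1−f) ≈ 0.246 μg/mL.
Difference ≈ 3.831 − 0.246 ≈ 3.585 μg/mL.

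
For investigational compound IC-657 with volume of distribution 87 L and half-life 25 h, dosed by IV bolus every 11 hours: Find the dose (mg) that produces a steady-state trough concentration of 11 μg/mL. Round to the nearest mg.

341 mg

τ/t½ = 11/25 ≈ 0.44, so f = (1/2)^(11/25) ≈ 0.737135.
Cmin,ss = (D/Vd)·f/(1−f), so D = Cmin,ss·Vd·(1−f)/f.
D = 11 × 87 × (1−f)/f ≈ 11 × 87 × 0.35660 ≈ 341.27 mg.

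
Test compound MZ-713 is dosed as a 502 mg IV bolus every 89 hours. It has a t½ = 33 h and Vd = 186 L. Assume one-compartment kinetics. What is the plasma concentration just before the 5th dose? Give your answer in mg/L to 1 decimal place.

f = (1/2)^(τ/t½) = (1/2)^(89/33) ≈ 0.1542.
C₀ = D/Vd = 502/186 ≈ 2.699 mg/L.
Before the 5th dose, 4 doses have been given. Superposition: Cmin = C₀·(f + f² + … + f^4).
≈ 2.699 × (0.1542 + 0.0238 + 0.0037 + 0.0006) ≈ 2.699 × 0.1823 ≈ 0.492 mg/L.

0.5 mg/L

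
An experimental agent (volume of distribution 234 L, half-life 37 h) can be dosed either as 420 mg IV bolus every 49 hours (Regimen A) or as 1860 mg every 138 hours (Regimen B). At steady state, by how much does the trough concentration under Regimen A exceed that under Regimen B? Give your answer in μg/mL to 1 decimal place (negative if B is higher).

Regimen A: f = (1/2)^(49/37) ≈ 0.3993; Cmin,ss = (420/234)·f/(1−f) ≈ 1.193 μg/mL.
Regimen B: f = (1/2)^(138/37) ≈ 0.0754; Cmin,ss = (1860/234)·f/(1−f) ≈ 0.648 μg/mL.
Difference ≈ 1.193 − 0.648 ≈ 0.545 μg/mL.

0.5 μg/mL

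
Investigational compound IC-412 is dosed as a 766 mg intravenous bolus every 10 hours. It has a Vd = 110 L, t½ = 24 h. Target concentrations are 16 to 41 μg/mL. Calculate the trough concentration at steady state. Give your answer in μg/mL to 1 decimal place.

20.8 μg/mL

τ/t½ = 10/24 ≈ 0.41667, so fraction remaining f = (1/2)^(10/24) ≈ 0.7492.
Single-dose peak C₀ = D/Vd = 766/110 ≈ 6.964 μg/mL.
Steady-state trough Cmin,ss = C₀·f/(1−f) ≈ 6.964 × 0.7492/0.2508 ≈ 20.803 μg/mL.
Trough 20.8 μg/mL vs MEC 16 μg/mL: adequate.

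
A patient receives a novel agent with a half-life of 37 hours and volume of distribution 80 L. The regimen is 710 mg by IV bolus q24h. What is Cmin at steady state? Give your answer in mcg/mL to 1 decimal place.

15.6 mcg/mL

k = ln2/t½ = ln2/37 ≈ 0.018734 h⁻¹; fraction remaining f = e^(−kτ) = e^(−0.018734×24) ≈ 0.6379.
Accumulation ratio R = 1/(1 − f) ≈ 1/0.3621 ≈ 2.7617.
Single-dose peak C₀ = D/Vd = 710/80 ≈ 8.875 mcg/mL.
Cmax,ss = C₀/(1 − f) ≈ 8.875/0.3621 ≈ 24.510 mcg/mL.
One interval later, Cmin,ss = Cmax,ss·e^(−kτ) ≈ 24.510 × 0.6379 ≈ 15.635 mcg/mL.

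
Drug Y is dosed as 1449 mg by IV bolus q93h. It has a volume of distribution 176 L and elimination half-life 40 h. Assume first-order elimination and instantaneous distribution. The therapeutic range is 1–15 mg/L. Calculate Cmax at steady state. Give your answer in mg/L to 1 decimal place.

k = ln2/t½ = ln2/40 ≈ 0.017329 h⁻¹; fraction remaining f = e^(−kτ) = e^(−0.017329×93) ≈ 0.1996.
Accumulation ratio R = 1/(1 − f) ≈ 1/0.8004 ≈ 1.2494.
Each bolus raises the concentration by D/Vd = 1449/176 ≈ 8.233 mg/L.
Steady-state peak Cmax,ss = C₀·R ≈ 8.233 × 1.2494 ≈ 10.286 mg/L.
Peak 10.3 mg/L vs MTC 15 mg/L: below toxic threshold.

10.3 mg/L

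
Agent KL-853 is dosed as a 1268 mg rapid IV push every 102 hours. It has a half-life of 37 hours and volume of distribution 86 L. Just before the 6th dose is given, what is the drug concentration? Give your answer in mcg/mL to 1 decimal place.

f = (1/2)^(τ/t½) = (1/2)^(102/37) ≈ 0.1480.
C₀ = D/Vd = 1268/86 ≈ 14.744 mcg/mL.
Before the 6th dose, 5 doses have been given. Superposition: Cmin = C₀·(f + f² + … + f^5).
≈ 14.744 × (0.1480 + 0.0219 + 0.0032 + 0.0005 + 0.0001) ≈ 14.744 × 0.1737 ≈ 2.561 mcg/mL.

2.6 mcg/mL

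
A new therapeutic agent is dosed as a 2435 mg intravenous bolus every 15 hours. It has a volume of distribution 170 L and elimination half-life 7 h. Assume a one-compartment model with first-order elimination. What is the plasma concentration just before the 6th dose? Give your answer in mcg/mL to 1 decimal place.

f = (1/2)^(τ/t½) = (1/2)^(15/7) ≈ 0.2264.
C₀ = D/Vd = 2435/170 ≈ 14.324 mcg/mL.
Before the 6th dose, 5 doses have been given. Superposition: Cmin = C₀·(f + f² + … + f^5).
≈ 14.324 × (0.2264 + 0.0513 + 0.0116 + 0.0026 + 0.0006) ≈ 14.324 × 0.2925 ≈ 4.190 mcg/mL.

4.2 mcg/mL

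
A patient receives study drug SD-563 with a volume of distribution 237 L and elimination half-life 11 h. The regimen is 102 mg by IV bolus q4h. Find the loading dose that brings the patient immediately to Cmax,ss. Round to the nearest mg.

f = (1/2)^(4/11) ≈ 0.777203; accumulation ratio R = 1/(1−f) ≈ 4.48839.
Loading dose to hit Cmax,ss on first dose: D_load = D_maint·R ≈ 102 × 4.48839 ≈ 457.82 mg.

458 mg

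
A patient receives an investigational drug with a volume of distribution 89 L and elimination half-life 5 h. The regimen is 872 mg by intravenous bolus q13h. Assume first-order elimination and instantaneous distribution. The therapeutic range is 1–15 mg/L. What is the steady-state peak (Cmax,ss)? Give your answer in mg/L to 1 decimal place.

τ/t½ = 13/5 ≈ 2.6, so fraction remaining f = (1/2)^(13/5) ≈ 0.1649.
Accumulation ratio R = 1/(1 − f) ≈ 1/0.8351 ≈ 1.1975.
Each bolus raises the concentration by D/Vd = 872/89 ≈ 9.798 mg/L.
Steady-state peak Cmax,ss = C₀·R ≈ 9.798 × 1.1975 ≈ 11.733 mg/L.
Peak 11.7 mg/L vs MTC 15 mg/L: below toxic threshold.

11.7 mg/L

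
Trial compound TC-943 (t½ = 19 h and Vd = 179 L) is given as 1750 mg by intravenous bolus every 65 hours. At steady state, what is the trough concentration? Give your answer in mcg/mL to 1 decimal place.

Over one 65-h interval, 65/19 ≈ 3.4211 half-lives elapse, leaving f ≈ 0.0934 of each dose.
At steady state, accumulation factor R = 1/(1 − e^(−kτ)) ≈ 1.1030.
Single-dose peak C₀ = D/Vd = 1750/179 ≈ 9.777 mcg/mL.
Steady-state peak Cmax,ss = C₀·R ≈ 9.777 × 1.1030 ≈ 10.784 mcg/mL.
Steady-state trough Cmin,ss = Cmax,ss·f ≈ 10.784 × 0.0934 ≈ 1.007 mcg/mL.

1.0 mcg/mL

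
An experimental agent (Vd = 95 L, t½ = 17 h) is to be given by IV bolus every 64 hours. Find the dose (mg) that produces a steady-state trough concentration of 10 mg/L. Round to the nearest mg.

11963 mg

τ/t½ = 64/17 ≈ 3.7647, so f = (1/2)^(64/17) ≈ 0.073572.
Cmin,ss = (D/Vd)·f/(1−f), so D = Cmin,ss·Vd·(1−f)/f.
D = 10 × 95 × (1−f)/f ≈ 10 × 95 × 12.59213 ≈ 11962.52 mg.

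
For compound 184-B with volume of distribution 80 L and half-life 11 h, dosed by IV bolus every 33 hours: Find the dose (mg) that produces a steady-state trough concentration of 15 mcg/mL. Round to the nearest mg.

τ/t½ = 33/11 ≈ 3, so f = (1/2)^(33/11) ≈ 0.125000.
Cmin,ss = (D/Vd)·f/(1−f), so D = Cmin,ss·Vd·(1−f)/f.
D = 15 × 80 × (1−f)/f ≈ 15 × 80 × 7.00000 ≈ 8400.00 mg.

8400 mg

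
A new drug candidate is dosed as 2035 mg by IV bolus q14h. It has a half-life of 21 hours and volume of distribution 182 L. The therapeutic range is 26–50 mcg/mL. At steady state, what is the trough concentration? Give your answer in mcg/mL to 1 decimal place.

19.0 mcg/mL

k = ln2/t½ = ln2/21 ≈ 0.033007 h⁻¹; fraction remaining f = e^(−kτ) = e^(−0.033007×14) ≈ 0.6300.
At steady state, accumulation factor R = 1/(1 − e^(−kτ)) ≈ 2.7027.
Single-dose peak C₀ = D/Vd = 2035/182 ≈ 11.181 mcg/mL.
Steady-state peak Cmax,ss = C₀·R ≈ 11.181 × 2.7027 ≈ 30.219 mcg/mL.
Steady-state trough Cmin,ss = Cmax,ss·f ≈ 30.219 × 0.6300 ≈ 19.038 mcg/mL.
Trough 19.0 mcg/mL vs MEC 26 mcg/mL: subtherapeutic.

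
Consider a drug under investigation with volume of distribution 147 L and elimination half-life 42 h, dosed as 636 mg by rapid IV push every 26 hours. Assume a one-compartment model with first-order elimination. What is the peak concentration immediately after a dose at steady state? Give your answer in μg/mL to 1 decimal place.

12.4 μg/mL

τ/t½ = 26/42 ≈ 0.61905, so fraction remaining f = (1/2)^(26/42) ≈ 0.6511.
At steady state, accumulation factor R = 1/(1 − e^(−kτ)) ≈ 2.8662.
Single-dose peak C₀ = D/Vd = 636/147 ≈ 4.327 μg/mL.
Cmax,ss = C₀/(1 − f) ≈ 4.327/0.3489 ≈ 12.402 μg/mL.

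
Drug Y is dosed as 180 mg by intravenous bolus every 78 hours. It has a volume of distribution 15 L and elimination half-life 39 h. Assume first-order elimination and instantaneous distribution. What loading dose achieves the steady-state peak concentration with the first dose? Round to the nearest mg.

240 mg

f = (1/2)^(78/39) ≈ 0.250000; accumulation ratio R = 1/(1−f) ≈ 1.33333.
Loading dose to hit Cmax,ss on first dose: D_load = D_maint·R ≈ 180 × 1.33333 ≈ 240.00 mg.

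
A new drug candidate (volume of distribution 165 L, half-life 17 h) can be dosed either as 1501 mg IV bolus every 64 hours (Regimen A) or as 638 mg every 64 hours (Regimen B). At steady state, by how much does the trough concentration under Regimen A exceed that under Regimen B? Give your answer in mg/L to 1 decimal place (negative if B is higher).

Regimen A: f = (1/2)^(64/17) ≈ 0.0736; Cmin,ss = (1501/165)·f/(1−f) ≈ 0.723 mg/L.
Regimen B: f = (1/2)^(64/17) ≈ 0.0736; Cmin,ss = (638/165)·f/(1−f) ≈ 0.307 mg/L.
Difference ≈ 0.723 − 0.307 ≈ 0.416 mg/L.

0.4 mg/L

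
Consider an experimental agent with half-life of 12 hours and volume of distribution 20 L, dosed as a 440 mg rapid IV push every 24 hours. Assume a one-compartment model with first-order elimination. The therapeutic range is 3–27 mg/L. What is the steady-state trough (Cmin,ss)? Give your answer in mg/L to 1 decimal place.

7.3 mg/L

τ = 24 h = 2 half-lives, so f = (1/2)^2 = 0.25.
Accumulation ratio R = 1/(1 − f) = 1/0.75 = 4/3.
Single-dose peak C₀ = D/Vd = 440/20 = 22 mg/L.
Steady-state peak Cmax,ss = C₀·R = 22 × 4/3 ≈ 29.333 mg/L.
Steady-state trough Cmin,ss = Cmax,ss·f ≈ 29.333 × 0.25 ≈ 7.333 mg/L.
Trough 7.3 mg/L vs MEC 3 mg/L: adequate.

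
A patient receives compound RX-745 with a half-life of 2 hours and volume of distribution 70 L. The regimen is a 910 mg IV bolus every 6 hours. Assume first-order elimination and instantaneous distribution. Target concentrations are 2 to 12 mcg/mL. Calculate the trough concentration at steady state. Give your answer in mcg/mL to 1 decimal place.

1.9 mcg/mL

The dosing interval is 3 half-lives, so f = 2^(−3) = 0.125.
At steady state, R = 1/(1 − 0.125) = 8/7.
Single-dose peak C₀ = D/Vd = 910/70 = 13 mcg/mL.
Steady-state peak Cmax,ss = C₀·R = 13 × 8/7 ≈ 14.857 mcg/mL.
Steady-state trough Cmin,ss = Cmax,ss·f ≈ 14.857 × 0.125 ≈ 1.857 mcg/mL.
Trough 1.9 mcg/mL vs MEC 2 mcg/mL: subtherapeutic.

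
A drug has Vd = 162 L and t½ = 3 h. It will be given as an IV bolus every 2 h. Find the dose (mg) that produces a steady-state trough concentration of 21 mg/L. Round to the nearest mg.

τ/t½ = 2/3 ≈ 0.66667, so f = (1/2)^(2/3) ≈ 0.629961.
Cmin,ss = (D/Vd)·f/(1−f), so D = Cmin,ss·Vd·(1−f)/f.
D = 21 × 162 × (1−f)/f ≈ 21 × 162 × 0.58740 ≈ 1998.33 mg.

1998 mg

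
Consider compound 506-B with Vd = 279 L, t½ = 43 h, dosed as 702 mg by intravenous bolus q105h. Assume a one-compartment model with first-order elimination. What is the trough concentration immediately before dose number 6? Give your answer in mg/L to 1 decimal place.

f = (1/2)^(τ/t½) = (1/2)^(105/43) ≈ 0.1840.
C₀ = D/Vd = 702/279 ≈ 2.516 mg/L.
Before the 6th dose, 5 doses have been given. Superposition: Cmin = C₀·(f + f² + … + f^5).
≈ 2.516 × (0.1840 + 0.0339 + 0.0062 + 0.0011 + 0.0002) ≈ 2.516 × 0.2254 ≈ 0.567 mg/L.

0.6 mg/L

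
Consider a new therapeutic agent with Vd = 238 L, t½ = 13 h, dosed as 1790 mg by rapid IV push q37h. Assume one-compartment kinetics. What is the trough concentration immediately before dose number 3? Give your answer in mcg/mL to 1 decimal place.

f = (1/2)^(τ/t½) = (1/2)^(37/13) ≈ 0.1391.
C₀ = D/Vd = 1790/238 ≈ 7.521 mcg/mL.
Before the 3rd dose, 2 doses have been given. Superposition: Cmin = C₀·(f + f²).
≈ 7.521 × (0.1391 + 0.0193) ≈ 7.521 × 0.1584 ≈ 1.191 mcg/mL.

1.2 mcg/mL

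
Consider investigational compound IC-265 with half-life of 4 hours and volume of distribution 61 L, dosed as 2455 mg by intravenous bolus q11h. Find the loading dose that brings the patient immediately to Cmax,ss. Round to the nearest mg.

f = (1/2)^(11/4) ≈ 0.148651; accumulation ratio R = 1/(1−f) ≈ 1.17461.
Loading dose to hit Cmax,ss on first dose: D_load = D_maint·R ≈ 2455 × 1.17461 ≈ 2883.67 mg.

2884 mg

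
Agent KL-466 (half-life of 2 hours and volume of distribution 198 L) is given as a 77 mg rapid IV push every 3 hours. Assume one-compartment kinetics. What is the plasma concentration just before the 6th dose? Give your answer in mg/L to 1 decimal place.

0.2 mg/L

f = (1/2)^(τ/t½) = (1/2)^(3/2) ≈ 0.3536.
C₀ = D/Vd = 77/198 ≈ 0.389 mg/L.
Before the 6th dose, 5 doses have been given. Superposition: Cmin = C₀·(f + f² + … + f^5).
≈ 0.389 × (0.3536 + 0.1250 + 0.0442 + 0.0156 + 0.0055) ≈ 0.389 × 0.5439 ≈ 0.212 mg/L.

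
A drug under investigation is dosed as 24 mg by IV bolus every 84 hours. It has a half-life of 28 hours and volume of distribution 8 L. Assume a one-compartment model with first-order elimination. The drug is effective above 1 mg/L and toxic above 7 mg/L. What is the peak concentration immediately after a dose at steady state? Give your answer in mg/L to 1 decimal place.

3.4 mg/L

The dosing interval is 3 half-lives, so f = 2^(−3) = 0.125.
At steady state, R = 1/(1 − 0.125) = 8/7.
Single-dose peak C₀ = D/Vd = 24/8 = 3 mg/L.
Steady-state peak Cmax,ss = C₀·R = 3 × 8/7 ≈ 3.429 mg/L.
Peak 3.4 mg/L vs MTC 7 mg/L: below toxic threshold.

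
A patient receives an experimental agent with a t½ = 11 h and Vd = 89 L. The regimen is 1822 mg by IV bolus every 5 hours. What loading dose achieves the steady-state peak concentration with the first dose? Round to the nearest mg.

f = (1/2)^(5/11) ≈ 0.729740; accumulation ratio R = 1/(1−f) ≈ 3.70014.
Loading dose to hit Cmax,ss on first dose: D_load = D_maint·R ≈ 1822 × 3.70014 ≈ 6741.66 mg.

6742 mg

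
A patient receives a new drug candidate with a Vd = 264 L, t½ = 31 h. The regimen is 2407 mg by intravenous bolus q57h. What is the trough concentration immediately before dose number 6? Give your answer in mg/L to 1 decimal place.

3.5 mg/L

f = (1/2)^(τ/t½) = (1/2)^(57/31) ≈ 0.2796.
C₀ = D/Vd = 2407/264 ≈ 9.117 mg/L.
Before the 6th dose, 5 doses have been given. Superposition: Cmin = C₀·(f + f² + … + f^5).
≈ 9.117 × (0.2796 + 0.0782 + 0.0219 + 0.0061 + 0.0017) ≈ 9.117 × 0.3875 ≈ 3.533 mg/L.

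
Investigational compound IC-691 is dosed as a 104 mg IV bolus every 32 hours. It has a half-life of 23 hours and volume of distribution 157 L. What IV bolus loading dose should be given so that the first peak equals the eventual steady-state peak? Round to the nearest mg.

168 mg

f = (1/2)^(32/23) ≈ 0.381220; accumulation ratio R = 1/(1−f) ≈ 1.61608.
Loading dose to hit Cmax,ss on first dose: D_load = D_maint·R ≈ 104 × 1.61608 ≈ 168.07 mg.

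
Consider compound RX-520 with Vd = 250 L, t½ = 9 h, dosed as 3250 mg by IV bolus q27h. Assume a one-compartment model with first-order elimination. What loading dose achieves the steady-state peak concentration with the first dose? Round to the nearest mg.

3714 mg

f = (1/2)^(27/9) ≈ 0.125000; accumulation ratio R = 1/(1−f) ≈ 1.14286.
Loading dose to hit Cmax,ss on first dose: D_load = D_maint·R ≈ 3250 × 1.14286 ≈ 3714.30 mg.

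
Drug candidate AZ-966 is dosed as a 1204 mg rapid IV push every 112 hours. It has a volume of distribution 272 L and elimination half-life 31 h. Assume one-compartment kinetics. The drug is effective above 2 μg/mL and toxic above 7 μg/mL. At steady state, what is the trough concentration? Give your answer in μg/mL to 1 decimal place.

0.4 μg/mL

τ/t½ = 112/31 ≈ 3.6129, so fraction remaining f = (1/2)^(112/31) ≈ 0.0817.
Accumulation ratio R = 1/(1 − f) ≈ 1/0.9183 ≈ 1.0890.
Single-dose peak C₀ = D/Vd = 1204/272 ≈ 4.426 μg/mL.
Cmax,ss = C₀/(1 − f) ≈ 4.426/0.9183 ≈ 4.820 μg/mL.
One interval later, Cmin,ss = Cmax,ss·e^(−kτ) ≈ 4.820 × 0.0817 ≈ 0.394 μg/mL.
Trough 0.4 μg/mL vs MEC 2 μg/mL: subtherapeutic.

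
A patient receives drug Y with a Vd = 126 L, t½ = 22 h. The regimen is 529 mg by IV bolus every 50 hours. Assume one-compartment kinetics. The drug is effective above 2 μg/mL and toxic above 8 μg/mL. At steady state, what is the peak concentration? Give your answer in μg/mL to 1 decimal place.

k = ln2/t½ = ln2/22 ≈ 0.031507 h⁻¹; fraction remaining f = e^(−kτ) = e^(−0.031507×50) ≈ 0.2069.
At steady state, accumulation factor R = 1/(1 − e^(−kτ)) ≈ 1.2609.
Single-dose peak C₀ = D/Vd = 529/126 ≈ 4.198 μg/mL.
Steady-state peak Cmax,ss = C₀·R ≈ 4.198 × 1.2609 ≈ 5.293 μg/mL.
Peak 5.3 μg/mL vs MTC 8 μg/mL: below toxic threshold.

5.3 μg/mL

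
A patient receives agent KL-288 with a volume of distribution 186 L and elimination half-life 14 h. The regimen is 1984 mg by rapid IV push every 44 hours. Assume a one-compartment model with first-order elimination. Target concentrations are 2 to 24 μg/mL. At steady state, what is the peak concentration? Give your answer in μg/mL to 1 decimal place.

τ/t½ = 44/14 ≈ 3.1429, so fraction remaining f = (1/2)^(44/14) ≈ 0.1132.
At steady state, accumulation factor R = 1/(1 − e^(−kτ)) ≈ 1.1276.
Single-dose peak C₀ = D/Vd = 1984/186 ≈ 10.667 μg/mL.
Steady-state peak Cmax,ss = C₀·R ≈ 10.667 × 1.1276 ≈ 12.028 μg/mL.
Peak 12.0 μg/mL vs MTC 24 μg/mL: below toxic threshold.

12.0 μg/mL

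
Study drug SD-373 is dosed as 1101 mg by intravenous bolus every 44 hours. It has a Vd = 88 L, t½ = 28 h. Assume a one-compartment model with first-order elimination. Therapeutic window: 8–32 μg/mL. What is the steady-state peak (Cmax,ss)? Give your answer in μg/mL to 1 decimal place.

τ/t½ = 44/28 ≈ 1.5714, so fraction remaining f = (1/2)^(44/28) ≈ 0.3365.
Accumulation ratio R = 1/(1 − f) ≈ 1/0.6635 ≈ 1.5072.
Each bolus raises the concentration by D/Vd = 1101/88 ≈ 12.511 μg/mL.
Steady-state peak Cmax,ss = C₀·R ≈ 12.511 × 1.5072 ≈ 18.857 μg/mL.
Peak 18.9 μg/mL vs MTC 32 μg/mL: below toxic threshold.

18.9 μg/mL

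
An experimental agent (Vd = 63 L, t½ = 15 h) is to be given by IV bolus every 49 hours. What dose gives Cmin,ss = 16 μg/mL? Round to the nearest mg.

8693 mg

τ/t½ = 49/15 ≈ 3.2667, so f = (1/2)^(49/15) ≈ 0.103905.
Cmin,ss = (D/Vd)·f/(1−f), so D = Cmin,ss·Vd·(1−f)/f.
D = 16 × 63 × (1−f)/f ≈ 16 × 63 × 8.62418 ≈ 8693.17 mg.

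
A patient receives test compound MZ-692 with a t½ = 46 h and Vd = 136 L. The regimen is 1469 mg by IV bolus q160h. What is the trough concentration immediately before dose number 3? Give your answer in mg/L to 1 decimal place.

1.1 mg/L

f = (1/2)^(τ/t½) = (1/2)^(160/46) ≈ 0.0897.
C₀ = D/Vd = 1469/136 ≈ 10.801 mg/L.
Before the 3rd dose, 2 doses have been given. Superposition: Cmin = C₀·(f + f²).
≈ 10.801 × (0.0897 + 0.0080) ≈ 10.801 × 0.0977 ≈ 1.055 mg/L.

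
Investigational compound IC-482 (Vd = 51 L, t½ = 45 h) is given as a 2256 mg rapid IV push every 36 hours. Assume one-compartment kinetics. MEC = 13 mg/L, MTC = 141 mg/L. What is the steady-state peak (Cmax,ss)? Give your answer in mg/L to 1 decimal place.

103.9 mg/L

Over one 36-h interval, 36/45 ≈ 0.8 half-lives elapse, leaving f ≈ 0.5743 of each dose.
At steady state, accumulation factor R = 1/(1 − e^(−kτ)) ≈ 2.3491.
Single-dose peak C₀ = D/Vd = 2256/51 ≈ 44.235 mg/L.
Steady-state peak Cmax,ss = C₀·R ≈ 44.235 × 2.3491 ≈ 103.912 mg/L.
Peak 103.9 mg/L vs MTC 141 mg/L: below toxic threshold.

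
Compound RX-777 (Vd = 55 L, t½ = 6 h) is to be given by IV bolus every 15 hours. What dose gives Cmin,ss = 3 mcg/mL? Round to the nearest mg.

τ/t½ = 15/6 ≈ 2.5, so f = (1/2)^(15/6) ≈ 0.176777.
Cmin,ss = (D/Vd)·f/(1−f), so D = Cmin,ss·Vd·(1−f)/f.
D = 3 × 55 × (1−f)/f ≈ 3 × 55 × 4.65684 ≈ 768.38 mg.

768 mg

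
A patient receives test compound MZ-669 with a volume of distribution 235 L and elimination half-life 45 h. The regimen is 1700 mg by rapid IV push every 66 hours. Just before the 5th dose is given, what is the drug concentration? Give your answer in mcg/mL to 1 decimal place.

f = (1/2)^(τ/t½) = (1/2)^(66/45) ≈ 0.3618.
C₀ = D/Vd = 1700/235 ≈ 7.234 mcg/mL.
Before the 5th dose, 4 doses have been given. Superposition: Cmin = C₀·(f + f² + … + f^4).
≈ 7.234 × (0.3618 + 0.1309 + 0.0474 + 0.0171) ≈ 7.234 × 0.5572 ≈ 4.031 mcg/mL.

4.0 mcg/mL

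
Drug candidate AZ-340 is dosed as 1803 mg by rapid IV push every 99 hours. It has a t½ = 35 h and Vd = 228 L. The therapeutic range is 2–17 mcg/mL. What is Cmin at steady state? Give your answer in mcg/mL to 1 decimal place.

Over one 99-h interval, 99/35 ≈ 2.8286 half-lives elapse, leaving f ≈ 0.1408 of each dose.
Accumulation ratio R = 1/(1 − f) ≈ 1/0.8592 ≈ 1.1639.
Each bolus raises the concentration by D/Vd = 1803/228 ≈ 7.908 mcg/mL.
Cmax,ss = C₀/(1 − f) ≈ 7.908/0.8592 ≈ 9.204 mcg/mL.
Steady-state trough Cmin,ss = Cmax,ss·f ≈ 9.204 × 0.1408 ≈ 1.296 mcg/mL.
Trough 1.3 mcg/mL vs MEC 2 mcg/mL: subtherapeutic.

1.3 mcg/mL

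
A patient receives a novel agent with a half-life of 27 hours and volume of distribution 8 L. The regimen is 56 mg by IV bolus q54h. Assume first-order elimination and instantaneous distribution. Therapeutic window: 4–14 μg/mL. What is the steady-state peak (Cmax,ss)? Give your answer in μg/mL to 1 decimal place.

9.3 μg/mL

τ = 54 h = 2 half-lives, so f = (1/2)^2 = 0.25.
Accumulation ratio R = 1/(1 − f) = 1/0.75 = 4/3.
Single-dose peak C₀ = D/Vd = 56/8 = 7 μg/mL.
Steady-state peak Cmax,ss = C₀·R = 7 × 4/3 ≈ 9.333 μg/mL.
Peak 9.3 μg/mL vs MTC 14 μg/mL: below toxic threshold.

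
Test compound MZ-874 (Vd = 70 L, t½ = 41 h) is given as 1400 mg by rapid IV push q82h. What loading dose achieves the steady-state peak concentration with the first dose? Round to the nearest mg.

1867 mg

f = (1/2)^(82/41) ≈ 0.250000; accumulation ratio R = 1/(1−f) ≈ 1.33333.
Loading dose to hit Cmax,ss on first dose: D_load = D_maint·R ≈ 1400 × 1.33333 ≈ 1866.66 mg.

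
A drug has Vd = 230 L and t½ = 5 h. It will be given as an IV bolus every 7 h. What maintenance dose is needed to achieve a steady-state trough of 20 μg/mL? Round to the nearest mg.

7539 mg

τ/t½ = 7/5 ≈ 1.4, so f = (1/2)^(7/5) ≈ 0.378929.
Cmin,ss = (D/Vd)·f/(1−f), so D = Cmin,ss·Vd·(1−f)/f.
D = 20 × 230 × (1−f)/f ≈ 20 × 230 × 1.63902 ≈ 7539.49 mg.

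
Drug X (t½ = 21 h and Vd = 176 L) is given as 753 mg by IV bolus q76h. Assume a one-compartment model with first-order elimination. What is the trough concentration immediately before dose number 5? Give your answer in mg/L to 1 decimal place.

0.4 mg/L

f = (1/2)^(τ/t½) = (1/2)^(76/21) ≈ 0.0814.
C₀ = D/Vd = 753/176 ≈ 4.278 mg/L.
Before the 5th dose, 4 doses have been given. Superposition: Cmin = C₀·(f + f² + … + f^4).
≈ 4.278 × (0.0814 + 0.0066 + 0.0005 + 0.0000) ≈ 4.278 × 0.0885 ≈ 0.379 mg/L.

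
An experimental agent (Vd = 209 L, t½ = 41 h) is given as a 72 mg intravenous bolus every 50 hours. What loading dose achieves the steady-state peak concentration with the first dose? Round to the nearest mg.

f = (1/2)^(50/41) ≈ 0.429428; accumulation ratio R = 1/(1−f) ≈ 1.75263.
Loading dose to hit Cmax,ss on first dose: D_load = D_maint·R ≈ 72 × 1.75263 ≈ 126.19 mg.

126 mg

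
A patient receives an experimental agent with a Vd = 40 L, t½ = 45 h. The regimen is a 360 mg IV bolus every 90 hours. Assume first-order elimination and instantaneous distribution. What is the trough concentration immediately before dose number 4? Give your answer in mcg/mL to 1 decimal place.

3.0 mcg/mL

f = (1/2)^(τ/t½) = (1/2)^(90/45) ≈ 0.2500.
C₀ = D/Vd = 360/40 ≈ 9.000 mcg/mL.
Before the 4th dose, 3 doses have been given. Superposition: Cmin = C₀·(f + f² + … + f^3).
≈ 9.000 × (0.2500 + 0.0625 + 0.0156) ≈ 9.000 × 0.3281 ≈ 2.953 mcg/mL.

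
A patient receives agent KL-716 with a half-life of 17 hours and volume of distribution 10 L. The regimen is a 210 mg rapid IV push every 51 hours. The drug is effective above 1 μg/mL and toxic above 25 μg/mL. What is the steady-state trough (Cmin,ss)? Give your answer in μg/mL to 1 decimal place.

The dosing interval is 3 half-lives, so f = 2^(−3) = 0.125.
At steady state, R = 1/(1 − 0.125) = 8/7.
Single-dose peak C₀ = D/Vd = 210/10 = 21 μg/mL.
Steady-state peak Cmax,ss = C₀·R = 21 × 8/7 ≈ 24.000 μg/mL.
Steady-state trough Cmin,ss = Cmax,ss·f ≈ 24.000 × 0.125 ≈ 3.000 μg/mL.
Trough 3.0 μg/mL vs MEC 1 μg/mL: adequate.

3.0 μg/mL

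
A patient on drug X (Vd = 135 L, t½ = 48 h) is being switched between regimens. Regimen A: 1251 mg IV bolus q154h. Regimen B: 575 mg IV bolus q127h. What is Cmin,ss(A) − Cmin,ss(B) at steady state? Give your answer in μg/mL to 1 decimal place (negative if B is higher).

0.3 μg/mL

Regimen A: f = (1/2)^(154/48) ≈ 0.1082; Cmin,ss = (1251/135)·f/(1−f) ≈ 1.124 μg/mL.
Regimen B: f = (1/2)^(127/48) ≈ 0.1598; Cmin,ss = (575/135)·f/(1−f) ≈ 0.810 μg/mL.
Difference ≈ 1.124 − 0.810 ≈ 0.314 μg/mL.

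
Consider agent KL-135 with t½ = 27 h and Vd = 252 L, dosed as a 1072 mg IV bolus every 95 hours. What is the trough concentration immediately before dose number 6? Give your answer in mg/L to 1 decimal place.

0.4 mg/L

f = (1/2)^(τ/t½) = (1/2)^(95/27) ≈ 0.0873.
C₀ = D/Vd = 1072/252 ≈ 4.254 mg/L.
Before the 6th dose, 5 doses have been given. Superposition: Cmin = C₀·(f + f² + … + f^5).
≈ 4.254 × (0.0873 + 0.0076 + 0.0007 + 0.0001 + 0.0000) ≈ 4.254 × 0.0957 ≈ 0.407 mg/L.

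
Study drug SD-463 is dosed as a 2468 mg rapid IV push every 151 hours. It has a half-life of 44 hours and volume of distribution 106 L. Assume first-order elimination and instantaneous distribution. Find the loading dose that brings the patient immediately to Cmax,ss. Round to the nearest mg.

2720 mg

f = (1/2)^(151/44) ≈ 0.092666; accumulation ratio R = 1/(1−f) ≈ 1.10213.
Loading dose to hit Cmax,ss on first dose: D_load = D_maint·R ≈ 2468 × 1.10213 ≈ 2720.06 mg.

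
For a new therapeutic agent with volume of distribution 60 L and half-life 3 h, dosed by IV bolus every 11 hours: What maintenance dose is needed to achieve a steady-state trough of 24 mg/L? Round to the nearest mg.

16847 mg

τ/t½ = 11/3 ≈ 3.6667, so f = (1/2)^(11/3) ≈ 0.078745.
Cmin,ss = (D/Vd)·f/(1−f), so D = Cmin,ss·Vd·(1−f)/f.
D = 24 × 60 × (1−f)/f ≈ 24 × 60 × 11.69922 ≈ 16846.88 mg.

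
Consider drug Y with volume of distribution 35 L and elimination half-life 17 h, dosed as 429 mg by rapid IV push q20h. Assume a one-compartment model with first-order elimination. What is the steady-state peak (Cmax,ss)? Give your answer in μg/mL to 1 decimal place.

22.0 μg/mL

Over one 20-h interval, 20/17 ≈ 1.1765 half-lives elapse, leaving f ≈ 0.4424 of each dose.
Accumulation ratio R = 1/(1 − f) ≈ 1/0.5576 ≈ 1.7934.
Single-dose peak C₀ = D/Vd = 429/35 ≈ 12.257 μg/mL.
Steady-state peak Cmax,ss = C₀·R ≈ 12.257 × 1.7934 ≈ 21.982 μg/mL.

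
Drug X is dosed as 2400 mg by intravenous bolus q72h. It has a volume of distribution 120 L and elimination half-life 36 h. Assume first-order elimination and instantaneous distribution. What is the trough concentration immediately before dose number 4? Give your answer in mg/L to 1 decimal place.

6.6 mg/L

f = (1/2)^(τ/t½) = (1/2)^(72/36) ≈ 0.2500.
C₀ = D/Vd = 2400/120 ≈ 20.000 mg/L.
Before the 4th dose, 3 doses have been given. Superposition: Cmin = C₀·(f + f² + … + f^3).
≈ 20.000 × (0.2500 + 0.0625 + 0.0156) ≈ 20.000 × 0.3281 ≈ 6.562 mg/L.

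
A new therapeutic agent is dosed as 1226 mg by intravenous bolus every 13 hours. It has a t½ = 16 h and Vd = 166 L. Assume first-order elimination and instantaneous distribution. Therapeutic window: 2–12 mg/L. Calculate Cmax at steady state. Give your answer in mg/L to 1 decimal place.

k = ln2/t½ = ln2/16 ≈ 0.043322 h⁻¹; fraction remaining f = e^(−kτ) = e^(−0.043322×13) ≈ 0.5694.
At steady state, accumulation factor R = 1/(1 − e^(−kτ)) ≈ 2.3223.
Each bolus raises the concentration by D/Vd = 1226/166 ≈ 7.386 mg/L.
Steady-state peak Cmax,ss = C₀·R ≈ 7.386 × 2.3223 ≈ 17.153 mg/L.
Peak 17.2 mg/L vs MTC 12 mg/L: exceeds toxic threshold.

17.2 mg/L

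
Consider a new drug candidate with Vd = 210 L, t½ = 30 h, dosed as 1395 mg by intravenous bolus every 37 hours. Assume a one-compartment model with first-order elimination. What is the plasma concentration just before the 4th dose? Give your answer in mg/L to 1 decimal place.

f = (1/2)^(τ/t½) = (1/2)^(37/30) ≈ 0.4253.
C₀ = D/Vd = 1395/210 ≈ 6.643 mg/L.
Before the 4th dose, 3 doses have been given. Superposition: Cmin = C₀·(f + f² + … + f^3).
≈ 6.643 × (0.4253 + 0.1809 + 0.0769) ≈ 6.643 × 0.6831 ≈ 4.538 mg/L.

4.5 mg/L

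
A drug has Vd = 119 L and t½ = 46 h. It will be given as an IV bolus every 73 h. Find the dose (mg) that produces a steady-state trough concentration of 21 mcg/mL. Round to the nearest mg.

τ/t½ = 73/46 ≈ 1.587, so f = (1/2)^(73/46) ≈ 0.332873.
Cmin,ss = (D/Vd)·f/(1−f), so D = Cmin,ss·Vd·(1−f)/f.
D = 21 × 119 × (1−f)/f ≈ 21 × 119 × 2.00415 ≈ 5008.37 mg.

5008 mg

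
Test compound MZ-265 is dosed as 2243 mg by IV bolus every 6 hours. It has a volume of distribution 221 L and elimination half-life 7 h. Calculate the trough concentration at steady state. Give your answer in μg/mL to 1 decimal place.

12.5 μg/mL

Over one 6-h interval, 6/7 ≈ 0.85714 half-lives elapse, leaving f ≈ 0.5520 of each dose.
Accumulation ratio R = 1/(1 − f) ≈ 1/0.4480 ≈ 2.2321.
Single-dose peak C₀ = D/Vd = 2243/221 ≈ 10.149 μg/mL.
Steady-state peak Cmax,ss = C₀·R ≈ 10.149 × 2.2321 ≈ 22.654 μg/mL.
Steady-state trough Cmin,ss = Cmax,ss·f ≈ 22.654 × 0.5520 ≈ 12.505 μg/mL.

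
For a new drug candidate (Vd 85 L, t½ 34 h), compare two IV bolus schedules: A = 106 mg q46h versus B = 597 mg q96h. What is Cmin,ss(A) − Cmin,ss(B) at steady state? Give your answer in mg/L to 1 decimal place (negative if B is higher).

-0.4 mg/L

Regimen A: f = (1/2)^(46/34) ≈ 0.3915; Cmin,ss = (106/85)·f/(1−f) ≈ 0.802 mg/L.
Regimen B: f = (1/2)^(96/34) ≈ 0.1413; Cmin,ss = (597/85)·f/(1−f) ≈ 1.156 mg/L.
Difference ≈ 0.802 − 1.156 ≈ -0.354 mg/L.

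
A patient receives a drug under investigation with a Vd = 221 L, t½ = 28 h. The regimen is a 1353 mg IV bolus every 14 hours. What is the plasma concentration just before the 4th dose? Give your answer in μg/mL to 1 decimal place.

f = (1/2)^(τ/t½) = (1/2)^(14/28) ≈ 0.7071.
C₀ = D/Vd = 1353/221 ≈ 6.122 μg/mL.
Before the 4th dose, 3 doses have been given. Superposition: Cmin = C₀·(f + f² + … + f^3).
≈ 6.122 × (0.7071 + 0.5000 + 0.3535) ≈ 6.122 × 1.5606 ≈ 9.554 μg/mL.

9.6 μg/mL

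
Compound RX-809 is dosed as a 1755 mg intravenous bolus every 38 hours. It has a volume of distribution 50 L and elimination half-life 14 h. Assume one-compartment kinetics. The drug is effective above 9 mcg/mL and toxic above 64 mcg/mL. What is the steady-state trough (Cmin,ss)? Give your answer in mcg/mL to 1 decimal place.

6.3 mcg/mL

Over one 38-h interval, 38/14 ≈ 2.7143 half-lives elapse, leaving f ≈ 0.1524 of each dose.
At steady state, accumulation factor R = 1/(1 − e^(−kτ)) ≈ 1.1798.
Single-dose peak C₀ = D/Vd = 1755/50 ≈ 35.100 mcg/mL.
Cmax,ss = C₀/(1 − f) ≈ 35.100/0.8476 ≈ 41.411 mcg/mL.
Steady-state trough Cmin,ss = Cmax,ss·f ≈ 41.411 × 0.1524 ≈ 6.311 mcg/mL.
Trough 6.3 mcg/mL vs MEC 9 mcg/mL: subtherapeutic.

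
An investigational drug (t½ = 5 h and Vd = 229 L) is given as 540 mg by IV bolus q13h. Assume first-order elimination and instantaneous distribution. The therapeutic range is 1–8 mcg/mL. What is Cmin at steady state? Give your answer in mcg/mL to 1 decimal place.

0.5 mcg/mL

k = ln2/t½ = ln2/5 ≈ 0.138629 h⁻¹; fraction remaining f = e^(−kτ) = e^(−0.138629×13) ≈ 0.1649.
At steady state, accumulation factor R = 1/(1 − e^(−kτ)) ≈ 1.1975.
Single-dose peak C₀ = D/Vd = 540/229 ≈ 2.358 mcg/mL.
Cmax,ss = C₀/(1 − f) ≈ 2.358/0.8351 ≈ 2.824 mcg/mL.
One interval later, Cmin,ss = Cmax,ss·e^(−kτ) ≈ 2.824 × 0.1649 ≈ 0.466 mcg/mL.
Trough 0.5 mcg/mL vs MEC 1 mcg/mL: subtherapeutic.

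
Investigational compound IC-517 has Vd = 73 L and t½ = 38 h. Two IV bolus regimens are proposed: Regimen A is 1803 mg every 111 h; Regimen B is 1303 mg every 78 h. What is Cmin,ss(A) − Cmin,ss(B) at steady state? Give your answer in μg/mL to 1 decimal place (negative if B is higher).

-1.9 μg/mL

Regimen A: f = (1/2)^(111/38) ≈ 0.1320; Cmin,ss = (1803/73)·f/(1−f) ≈ 3.756 μg/mL.
Regimen B: f = (1/2)^(78/38) ≈ 0.2410; Cmin,ss = (1303/73)·f/(1−f) ≈ 5.668 μg/mL.
Difference ≈ 3.756 − 5.668 ≈ -1.912 μg/mL.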